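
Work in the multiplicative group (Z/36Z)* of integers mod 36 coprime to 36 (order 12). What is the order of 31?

6

Compute successive powers of 31 mod 36: 31, 25, 19, 13, 7, 1; 31^6 ≡ 1 (mod 36).
So |⟨31⟩| = 6.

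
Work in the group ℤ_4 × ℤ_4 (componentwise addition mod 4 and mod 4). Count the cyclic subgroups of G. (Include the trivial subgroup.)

A cyclic subgroup of order d is generated by each of its φ(d) elements of order d, so the cyclic subgroups of order d number (#elements of order d)/φ(d).
Cyclic subgroups by order — order 1: 1; order 2: 3; order 4: 6.
Total: 10.

10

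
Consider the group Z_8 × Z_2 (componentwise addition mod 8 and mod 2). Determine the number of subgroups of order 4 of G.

3

|G| = 16 and 4 | 16, so subgroups of order 4 are possible by Lagrange.
The subgroups of order 4 are: {(0,0), (0,1), (4,0), (4,1)}; {(0,0), (2,0), (4,0), (6,0)}; {(0,0), (2,1), (4,0), (6,1)}.
So G has 3 subgroups of order 4.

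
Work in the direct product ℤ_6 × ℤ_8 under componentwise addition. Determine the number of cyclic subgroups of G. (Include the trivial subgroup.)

A cyclic subgroup of order d is generated by each of its φ(d) elements of order d, so the cyclic subgroups of order d number (#elements of order d)/φ(d).
Cyclic subgroups by order — order 1: 1; order 2: 3; order 3: 1; order 4: 2; order 6: 3; order 8: 2; order 12: 2; order 24: 2.
Total: 16.

16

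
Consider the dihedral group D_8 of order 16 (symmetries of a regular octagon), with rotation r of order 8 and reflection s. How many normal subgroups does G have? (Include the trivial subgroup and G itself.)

G has 19 subgroups. Checking conjugation-invariance by order — order 1: 1/1 normal; order 2: 1/9 normal; order 4: 1/5 normal; order 8: 3/3 normal; order 16: 1/1 normal.
Total normal subgroups: 7.

7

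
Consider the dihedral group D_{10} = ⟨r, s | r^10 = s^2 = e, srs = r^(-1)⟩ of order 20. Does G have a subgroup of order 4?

4 | 20. A subgroup of order 4 is {e, r^5, r^2s, r^7s}.

Yes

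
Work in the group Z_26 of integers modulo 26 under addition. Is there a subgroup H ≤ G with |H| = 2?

2 | 26. A subgroup of order 2 is {0, 13}.

Yes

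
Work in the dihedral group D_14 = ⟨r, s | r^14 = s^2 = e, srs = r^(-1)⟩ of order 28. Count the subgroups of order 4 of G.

7

|G| = 28 and 4 | 28, so subgroups of order 4 are possible by Lagrange.
The subgroups of order 4 are: {e, r^7, r^3s, r^10s}; {e, r^7, r^4s, r^11s}; {e, r^7, r^5s, r^12s}; {e, r^7, r^6s, r^13s}; … (7 in all).
So G has 7 subgroups of order 4.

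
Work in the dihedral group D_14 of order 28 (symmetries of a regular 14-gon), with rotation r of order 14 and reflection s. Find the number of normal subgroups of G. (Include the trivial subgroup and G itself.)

7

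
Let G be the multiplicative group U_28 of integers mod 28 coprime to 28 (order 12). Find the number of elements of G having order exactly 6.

6

The elements of order 6 are: 3, 5, 11, 17, 19, 23.
That's 6.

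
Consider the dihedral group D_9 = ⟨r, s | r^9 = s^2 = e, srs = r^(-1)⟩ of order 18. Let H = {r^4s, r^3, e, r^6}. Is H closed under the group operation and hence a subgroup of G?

No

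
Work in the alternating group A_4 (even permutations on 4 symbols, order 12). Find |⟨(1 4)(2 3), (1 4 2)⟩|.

12

|⟨(1 4)(2 3)⟩| = 2 and |⟨(1 4 2)⟩| = 3, so |H| is a multiple of lcm(2, 3) = 6 and divides |G| = 12.
Closing {(1 4)(2 3), (1 4 2)} under the group operation gives all of G, so |H| = 12.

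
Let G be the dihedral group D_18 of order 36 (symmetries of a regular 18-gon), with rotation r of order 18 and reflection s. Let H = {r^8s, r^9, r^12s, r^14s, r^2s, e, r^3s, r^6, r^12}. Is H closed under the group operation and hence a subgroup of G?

No

Closure fails: r^9 · r^2s = r^11s ∉ H. So H is not a subgroup.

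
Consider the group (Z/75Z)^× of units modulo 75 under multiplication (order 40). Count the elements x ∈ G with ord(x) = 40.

0

No element of G has order 40 (even though 40 | 40).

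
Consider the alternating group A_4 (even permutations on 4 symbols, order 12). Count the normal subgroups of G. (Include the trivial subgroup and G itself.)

3

G has 10 subgroups. Checking conjugation-invariance by order — order 1: 1/1 normal; order 2: 0/3 normal; order 3: 0/4 normal; order 4: 1/1 normal; order 12: 1/1 normal.
Total normal subgroups: 3.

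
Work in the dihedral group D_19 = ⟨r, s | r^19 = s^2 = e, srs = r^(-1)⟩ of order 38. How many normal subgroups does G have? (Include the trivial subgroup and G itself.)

G has 22 subgroups. Checking conjugation-invariance by order — order 1: 1/1 normal; order 2: 0/19 normal; order 19: 1/1 normal; order 38: 1/1 normal.
Total normal subgroups: 3.

3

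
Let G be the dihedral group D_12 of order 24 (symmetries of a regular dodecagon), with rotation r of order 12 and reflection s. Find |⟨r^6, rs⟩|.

|⟨r^6⟩| = 2 and |⟨rs⟩| = 2, so |H| is a multiple of lcm(2, 2) = 2 and divides |G| = 24.
Closing under the operation: H = {e, r^6, rs, r^7s}, so |H| = 4.

4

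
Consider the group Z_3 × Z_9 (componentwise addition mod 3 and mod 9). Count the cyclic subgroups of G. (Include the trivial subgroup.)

Group the elements of G by the cyclic subgroup they generate; each cyclic subgroup of order d accounts for φ(d) elements.
Cyclic subgroups by order — order 1: 1; order 3: 4; order 9: 3.
Total: 8.

8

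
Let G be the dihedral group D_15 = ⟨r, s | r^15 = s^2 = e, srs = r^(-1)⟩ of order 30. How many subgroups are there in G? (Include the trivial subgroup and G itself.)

|G| = 30, so by Lagrange every subgroup order divides 30. Divisors: 1, 2, 3, 5, 6, 10, 15, 30.
Subgroups by order — order 1: 1; order 2: 15; order 3: 1; order 5: 1; order 6: 5; order 10: 3; order 15: 1; order 30: 1.
Total: 1 + 15 + 1 + 1 + 5 + 3 + 1 + 1 = 28.

28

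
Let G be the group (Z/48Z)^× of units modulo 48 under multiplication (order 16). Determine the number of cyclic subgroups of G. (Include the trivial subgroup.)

Each element a generates a cyclic subgroup ⟨a⟩; distinct elements may generate the same one (a cyclic group of order d has φ(d) generators).
Cyclic subgroups by order — order 1: 1; order 2: 7; order 4: 4.
Total: 12.

12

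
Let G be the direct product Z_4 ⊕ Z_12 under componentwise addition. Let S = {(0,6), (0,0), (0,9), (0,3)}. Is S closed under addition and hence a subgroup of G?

Yes

|S| = 4 divides |G| = 48, consistent with Lagrange.
S contains the identity, every element's inverse is in S, and S is closed under +: it is a subgroup.
In fact S = ⟨(0,3)⟩.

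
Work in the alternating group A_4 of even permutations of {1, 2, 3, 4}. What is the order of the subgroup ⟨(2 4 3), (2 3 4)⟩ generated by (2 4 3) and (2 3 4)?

3

|⟨(2 4 3)⟩| = 3 and |⟨(2 3 4)⟩| = 3, so |H| is a multiple of lcm(3, 3) = 3 and divides |G| = 12.
Closing under the operation: H = {e, (2 3 4), (2 4 3)}, so |H| = 3.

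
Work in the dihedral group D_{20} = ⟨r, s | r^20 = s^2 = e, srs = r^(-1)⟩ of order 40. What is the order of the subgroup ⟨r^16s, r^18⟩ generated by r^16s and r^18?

20

|⟨r^16s⟩| = 2 and |⟨r^18⟩| = 10, so |H| is a multiple of lcm(2, 10) = 10 and divides |G| = 40.
Closing under the operation: H = {e, r^2, r^4, r^6, r^8, r^10, r^12, r^14, r^16, r^18, s, r^2s, r^4s, r^6s, r^8s, r^10s, r^12s, r^14s, r^16s, r^18s}, so |H| = 20.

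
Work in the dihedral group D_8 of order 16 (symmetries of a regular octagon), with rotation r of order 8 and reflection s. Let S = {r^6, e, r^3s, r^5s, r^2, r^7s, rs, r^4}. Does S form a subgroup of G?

|S| = 8 divides |G| = 16, consistent with Lagrange.
S contains the identity, every element's inverse is in S, and S is closed under ·: it is a subgroup.

Yes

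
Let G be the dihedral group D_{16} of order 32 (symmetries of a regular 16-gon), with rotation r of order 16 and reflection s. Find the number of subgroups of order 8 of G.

5

|G| = 32 and 8 | 32, so subgroups of order 8 are possible by Lagrange.
The subgroups of order 8 are: {e, r^2, r^4, r^6, r^8, r^10, r^12, r^14}; {e, r^4, r^8, r^12, r^2s, r^6s, r^10s, r^14s}; {e, r^4, r^8, r^12, r^3s, r^7s, r^11s, r^15s}; {e, r^4, r^8, r^12, s, r^4s, r^8s, r^12s}; … (5 in all).
So G has 5 subgroups of order 8.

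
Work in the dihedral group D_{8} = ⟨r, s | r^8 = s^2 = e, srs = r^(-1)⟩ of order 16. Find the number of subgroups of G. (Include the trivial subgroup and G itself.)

|G| = 16, so by Lagrange every subgroup order divides 16. Divisors: 1, 2, 4, 8, 16.
Subgroups by order — order 1: 1; order 2: 9; order 4: 5; order 8: 3; order 16: 1.
Total: 1 + 9 + 5 + 3 + 1 = 19.

19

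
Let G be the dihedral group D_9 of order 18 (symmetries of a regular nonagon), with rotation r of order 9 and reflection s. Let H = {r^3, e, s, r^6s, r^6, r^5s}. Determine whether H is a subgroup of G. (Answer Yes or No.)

No

Closure fails: s · r^6 = r^3s ∉ H. So H is not a subgroup.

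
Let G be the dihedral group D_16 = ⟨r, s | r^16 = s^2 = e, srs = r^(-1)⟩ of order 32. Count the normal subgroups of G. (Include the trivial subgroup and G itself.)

8

G has 36 subgroups. Checking conjugation-invariance by order — order 1: 1/1 normal; order 2: 1/17 normal; order 4: 1/9 normal; order 8: 1/5 normal; order 16: 3/3 normal; order 32: 1/1 normal.
Total normal subgroups: 8.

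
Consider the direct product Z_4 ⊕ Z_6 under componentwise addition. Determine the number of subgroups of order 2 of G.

3

|G| = 24 and 2 | 24, so subgroups of order 2 are possible by Lagrange.
The subgroups of order 2 are: {(0,0), (0,3)}; {(0,0), (2,0)}; {(0,0), (2,3)}.
So G has 3 subgroups of order 2.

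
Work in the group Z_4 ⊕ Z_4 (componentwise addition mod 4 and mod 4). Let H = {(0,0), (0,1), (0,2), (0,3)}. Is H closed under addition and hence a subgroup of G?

|H| = 4 divides |G| = 16, consistent with Lagrange.
H contains the identity, every element's inverse is in H, and H is closed under +: it is a subgroup.
In fact H = ⟨(0,1)⟩.

Yes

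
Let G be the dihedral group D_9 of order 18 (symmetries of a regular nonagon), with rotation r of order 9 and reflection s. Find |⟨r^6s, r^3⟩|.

|⟨r^6s⟩| = 2 and |⟨r^3⟩| = 3, so |H| is a multiple of lcm(2, 3) = 6 and divides |G| = 18.
Closing under the operation: H = {e, r^3, r^6, s, r^3s, r^6s}, so |H| = 6.

6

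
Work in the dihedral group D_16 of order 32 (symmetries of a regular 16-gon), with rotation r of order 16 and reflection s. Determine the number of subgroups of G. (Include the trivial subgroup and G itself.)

|G| = 32, so by Lagrange every subgroup order divides 32. Divisors: 1, 2, 4, 8, 16, 32.
Subgroups by order — order 1: 1; order 2: 17; order 4: 9; order 8: 5; order 16: 3; order 32: 1.
Total: 1 + 17 + 9 + 5 + 3 + 1 = 36.

36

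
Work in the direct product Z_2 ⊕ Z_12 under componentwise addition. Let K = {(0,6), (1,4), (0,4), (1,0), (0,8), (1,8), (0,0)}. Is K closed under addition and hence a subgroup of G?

|K| = 7 does not divide |G| = 24, so by Lagrange K is not a subgroup.

No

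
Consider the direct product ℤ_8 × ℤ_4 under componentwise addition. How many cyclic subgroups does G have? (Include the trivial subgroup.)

Group the elements of G by the cyclic subgroup they generate; each cyclic subgroup of order d accounts for φ(d) elements.
Cyclic subgroups by order — order 1: 1; order 2: 3; order 4: 6; order 8: 4.
Total: 14.

14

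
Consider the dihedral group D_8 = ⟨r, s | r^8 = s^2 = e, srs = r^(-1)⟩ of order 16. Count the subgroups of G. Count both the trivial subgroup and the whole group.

|G| = 16, so by Lagrange every subgroup order divides 16. Divisors: 1, 2, 4, 8, 16.
Subgroups by order — order 1: 1; order 2: 9; order 4: 5; order 8: 3; order 16: 1.
Total: 1 + 9 + 5 + 3 + 1 = 19.

19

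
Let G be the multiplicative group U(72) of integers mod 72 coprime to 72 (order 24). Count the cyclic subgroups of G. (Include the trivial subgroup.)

A cyclic subgroup of order d is generated by each of its φ(d) elements of order d, so the cyclic subgroups of order d number (#elements of order d)/φ(d).
Cyclic subgroups by order — order 1: 1; order 2: 7; order 3: 1; order 6: 7.
Total: 16.

16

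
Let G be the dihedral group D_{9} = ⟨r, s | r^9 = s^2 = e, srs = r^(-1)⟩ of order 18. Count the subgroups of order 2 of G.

9

|G| = 18 and 2 | 18, so subgroups of order 2 are possible by Lagrange.
The subgroups of order 2 are: {e, r^2s}; {e, r^3s}; {e, r^4s}; {e, r^5s}; … (9 in all).
So G has 9 subgroups of order 2.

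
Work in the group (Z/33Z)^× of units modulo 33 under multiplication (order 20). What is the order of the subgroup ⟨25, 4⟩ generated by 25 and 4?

5

|⟨25⟩| = 5 and |⟨4⟩| = 5, so |H| is a multiple of lcm(5, 5) = 5 and divides |G| = 20.
Closing under the operation: H = {1, 4, 16, 25, 31}, so |H| = 5.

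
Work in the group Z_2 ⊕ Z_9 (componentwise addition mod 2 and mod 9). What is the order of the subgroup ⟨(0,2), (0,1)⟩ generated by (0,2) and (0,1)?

9

|⟨(0,2)⟩| = 9 and |⟨(0,1)⟩| = 9, so |H| is a multiple of lcm(9, 9) = 9 and divides |G| = 18.
Closing under the operation: H = {(0,0), (0,1), (0,2), (0,3), (0,4), (0,5), (0,6), (0,7), (0,8)}, so |H| = 9.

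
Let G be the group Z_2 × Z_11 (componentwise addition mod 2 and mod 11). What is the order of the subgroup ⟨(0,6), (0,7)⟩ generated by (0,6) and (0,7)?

|⟨(0,6)⟩| = 11 and |⟨(0,7)⟩| = 11, so |H| is a multiple of lcm(11, 11) = 11 and divides |G| = 22.
Closing under the operation: H = {(0,0), (0,1), (0,2), (0,3), (0,4), (0,5), (0,6), (0,7), (0,8), (0,9), (0,10)}, so |H| = 11.

11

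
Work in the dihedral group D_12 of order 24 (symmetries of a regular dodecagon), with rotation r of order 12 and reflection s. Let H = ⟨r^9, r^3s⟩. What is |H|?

8

|⟨r^9⟩| = 4 and |⟨r^3s⟩| = 2, so |H| is a multiple of lcm(4, 2) = 4 and divides |G| = 24.
Closing under the operation: H = {e, r^3, r^6, r^9, s, r^3s, r^6s, r^9s}, so |H| = 8.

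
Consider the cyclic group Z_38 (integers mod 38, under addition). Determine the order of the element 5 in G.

38

In Z_38, the order of an element a is n/gcd(a, n).
gcd(5, 38) = 1, so |⟨5⟩| = 38/1 = 38.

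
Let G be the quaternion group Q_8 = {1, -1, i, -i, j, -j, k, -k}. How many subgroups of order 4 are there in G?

|G| = 8 and 4 | 8, so subgroups of order 4 are possible by Lagrange.
The subgroups of order 4 are: {1, -1, i, -i}; {1, -1, j, -j}; {1, -1, k, -k}.
So G has 3 subgroups of order 4.

3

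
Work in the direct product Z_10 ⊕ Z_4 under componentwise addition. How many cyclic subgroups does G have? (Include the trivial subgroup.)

Group the elements of G by the cyclic subgroup they generate; each cyclic subgroup of order d accounts for φ(d) elements.
Cyclic subgroups by order — order 1: 1; order 2: 3; order 4: 2; order 5: 1; order 10: 3; order 20: 2.
Total: 12.

12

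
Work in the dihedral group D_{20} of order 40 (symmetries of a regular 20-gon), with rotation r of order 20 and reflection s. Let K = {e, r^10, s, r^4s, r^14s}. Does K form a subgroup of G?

No

Closure fails: s · r^10 = r^10s ∉ K. So K is not a subgroup.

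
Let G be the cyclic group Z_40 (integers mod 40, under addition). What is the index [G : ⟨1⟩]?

|⟨1⟩| = 40 and |G| = 40.
By Lagrange, [G : H] = |G|/|H| = 40/40 = 1.

1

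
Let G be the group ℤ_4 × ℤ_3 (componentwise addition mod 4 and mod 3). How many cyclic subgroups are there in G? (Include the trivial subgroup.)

A cyclic subgroup of order d is generated by each of its φ(d) elements of order d, so the cyclic subgroups of order d number (#elements of order d)/φ(d).
Cyclic subgroups by order — order 1: 1; order 2: 1; order 3: 1; order 4: 1; order 6: 1; order 12: 1.
Total: 6.

6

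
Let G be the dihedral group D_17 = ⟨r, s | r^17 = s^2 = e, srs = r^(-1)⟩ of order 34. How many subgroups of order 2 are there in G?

17

|G| = 34 and 2 | 34, so subgroups of order 2 are possible by Lagrange.
The subgroups of order 2 are: {e, r^10s}; {e, r^11s}; {e, r^12s}; {e, r^13s}; … (17 in all).
So G has 17 subgroups of order 2.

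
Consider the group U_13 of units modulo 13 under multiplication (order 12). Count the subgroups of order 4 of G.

1

|G| = 12 and 4 | 12, so subgroups of order 4 are possible by Lagrange.
The subgroups of order 4 are: {1, 5, 8, 12}.
So G has 1 subgroup of order 4.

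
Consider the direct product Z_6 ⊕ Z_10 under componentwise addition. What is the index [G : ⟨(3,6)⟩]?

6

|⟨(3,6)⟩| = 10 and |G| = 60.
By Lagrange, [G : H] = |G|/|H| = 60/10 = 6.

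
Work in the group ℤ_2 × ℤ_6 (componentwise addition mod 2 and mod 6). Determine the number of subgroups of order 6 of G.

3

|G| = 12 and 6 | 12, so subgroups of order 6 are possible by Lagrange.
The subgroups of order 6 are: {(0,0), (0,1), (0,2), (0,3), (0,4), (0,5)}; {(0,0), (0,2), (0,4), (1,0), (1,2), (1,4)}; {(0,0), (0,2), (0,4), (1,1), (1,3), (1,5)}.
So G has 3 subgroups of order 6.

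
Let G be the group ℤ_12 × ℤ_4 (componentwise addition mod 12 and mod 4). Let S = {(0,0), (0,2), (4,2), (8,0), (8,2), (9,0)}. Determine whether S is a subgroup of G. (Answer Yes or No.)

No

(9,0) ∈ S but its inverse (3,0) ∉ S, so S is not a subgroup.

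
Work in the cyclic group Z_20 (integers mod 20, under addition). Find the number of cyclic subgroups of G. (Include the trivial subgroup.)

Each element a generates a cyclic subgroup ⟨a⟩; distinct elements may generate the same one (a cyclic group of order d has φ(d) generators).
Cyclic subgroups by order — order 1: 1; order 2: 1; order 4: 1; order 5: 1; order 10: 1; order 20: 1.
Total: 6.

6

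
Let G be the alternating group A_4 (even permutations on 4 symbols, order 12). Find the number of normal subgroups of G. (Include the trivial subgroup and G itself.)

G has 10 subgroups. Checking conjugation-invariance by order — order 1: 1/1 normal; order 2: 0/3 normal; order 3: 0/4 normal; order 4: 1/1 normal; order 12: 1/1 normal.
Total normal subgroups: 3.

3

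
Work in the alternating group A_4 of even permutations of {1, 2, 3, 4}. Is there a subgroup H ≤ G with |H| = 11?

11 does not divide |G| = 12, so by Lagrange no subgroup of order 11 exists.

No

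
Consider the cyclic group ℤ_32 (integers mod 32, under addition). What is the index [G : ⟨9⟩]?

|⟨9⟩| = 32 and |G| = 32.
By Lagrange, [G : H] = |G|/|H| = 32/32 = 1.

1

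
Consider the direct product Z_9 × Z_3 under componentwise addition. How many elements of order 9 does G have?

An element (a,b) has order lcm(ord(a), ord(b)); count pairs with lcm equal to 9.
Enumerating gives 18 such elements.

18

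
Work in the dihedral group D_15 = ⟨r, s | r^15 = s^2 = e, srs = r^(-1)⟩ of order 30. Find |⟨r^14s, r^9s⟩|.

|⟨r^14s⟩| = 2 and |⟨r^9s⟩| = 2, so |H| is a multiple of lcm(2, 2) = 2 and divides |G| = 30.
Closing under the operation: H = {e, r^5, r^10, r^4s, r^9s, r^14s}, so |H| = 6.

6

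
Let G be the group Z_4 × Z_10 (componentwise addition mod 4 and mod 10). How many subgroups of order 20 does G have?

3

|G| = 40 and 20 | 40, so subgroups of order 20 are possible by Lagrange.
The subgroups of order 20 are: {(0,0), (0,1), (0,2), (0,3), (0,4), (0,5), (0,6), (0,7), (0,8), (0,9), (2,0), (2,1), (2,2), (2,3), (2,4), (2,5), (2,6), (2,7), (2,8), (2,9)}; {(0,0), (0,2), (0,4), (0,6), (0,8), (1,0), (1,2), (1,4), (1,6), (1,8), (2,0), (2,2), (2,4), (2,6), (2,8), (3,0), (3,2), (3,4), (3,6), (3,8)}; {(0,0), (0,2), (0,4), (0,6), (0,8), (1,1), (1,3), (1,5), (1,7), (1,9), (2,0), (2,2), (2,4), (2,6), (2,8), (3,1), (3,3), (3,5), (3,7), (3,9)}.
So G has 3 subgroups of order 20.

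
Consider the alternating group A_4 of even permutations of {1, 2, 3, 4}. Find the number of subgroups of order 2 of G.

3

|G| = 12 and 2 | 12, so subgroups of order 2 are possible by Lagrange.
The subgroups of order 2 are: {e, (1 2)(3 4)}; {e, (1 3)(2 4)}; {e, (1 4)(2 3)}.
So G has 3 subgroups of order 2.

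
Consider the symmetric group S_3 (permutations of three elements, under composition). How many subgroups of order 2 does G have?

|G| = 6 and 2 | 6, so subgroups of order 2 are possible by Lagrange.
The subgroups of order 2 are: {e, (1 2)}; {e, (1 3)}; {e, (2 3)}.
So G has 3 subgroups of order 2.

3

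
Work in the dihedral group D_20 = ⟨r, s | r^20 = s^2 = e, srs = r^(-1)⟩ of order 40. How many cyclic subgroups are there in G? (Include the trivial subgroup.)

Each element a generates a cyclic subgroup ⟨a⟩; distinct elements may generate the same one (a cyclic group of order d has φ(d) generators).
Cyclic subgroups by order — order 1: 1; order 2: 21; order 4: 1; order 5: 1; order 10: 1; order 20: 1.
Total: 26.

26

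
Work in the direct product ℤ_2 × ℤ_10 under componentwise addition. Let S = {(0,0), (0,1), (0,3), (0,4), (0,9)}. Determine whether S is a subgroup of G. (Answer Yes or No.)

No

(0,4) ∈ S but its inverse (0,6) ∉ S, so S is not a subgroup.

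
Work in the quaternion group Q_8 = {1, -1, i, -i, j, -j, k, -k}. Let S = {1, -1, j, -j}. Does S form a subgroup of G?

Yes

|S| = 4 divides |G| = 8, consistent with Lagrange.
S contains the identity, every element's inverse is in S, and S is closed under ·: it is a subgroup.
In fact S = ⟨j⟩.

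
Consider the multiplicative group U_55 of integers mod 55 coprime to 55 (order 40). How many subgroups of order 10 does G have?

|G| = 40 and 10 | 40, so subgroups of order 10 are possible by Lagrange.
The subgroups of order 10 are: {1, 4, 9, 14, 16, 26, 31, 34, 36, 49}; {1, 16, 19, 24, 26, 29, 31, 36, 39, 54}; {1, 6, 16, 21, 26, 31, 36, 41, 46, 51}.
So G has 3 subgroups of order 10.

3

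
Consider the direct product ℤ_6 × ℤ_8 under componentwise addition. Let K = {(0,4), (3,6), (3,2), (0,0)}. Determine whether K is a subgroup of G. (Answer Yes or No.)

Yes

|K| = 4 divides |G| = 48, consistent with Lagrange.
K contains the identity, every element's inverse is in K, and K is closed under +: it is a subgroup.
In fact K = ⟨(3,2)⟩.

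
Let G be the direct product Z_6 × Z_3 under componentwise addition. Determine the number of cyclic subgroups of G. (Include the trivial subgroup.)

10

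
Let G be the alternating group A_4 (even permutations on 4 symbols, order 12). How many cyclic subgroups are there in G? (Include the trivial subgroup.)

Each element a generates a cyclic subgroup ⟨a⟩; distinct elements may generate the same one (a cyclic group of order d has φ(d) generators).
Cyclic subgroups by order — order 1: 1; order 2: 3; order 3: 4.
Total: 8.

8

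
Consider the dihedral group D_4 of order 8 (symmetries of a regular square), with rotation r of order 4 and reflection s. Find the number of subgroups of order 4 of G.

|G| = 8 and 4 | 8, so subgroups of order 4 are possible by Lagrange.
The subgroups of order 4 are: {e, r, r^2, r^3}; {e, r^2, s, r^2s}; {e, r^2, rs, r^3s}.
So G has 3 subgroups of order 4.

3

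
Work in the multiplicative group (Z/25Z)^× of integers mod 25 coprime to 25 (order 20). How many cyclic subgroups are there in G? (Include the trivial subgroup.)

Group the elements of G by the cyclic subgroup they generate; each cyclic subgroup of order d accounts for φ(d) elements.
Cyclic subgroups by order — order 1: 1; order 2: 1; order 4: 1; order 5: 1; order 10: 1; order 20: 1.
Total: 6.

6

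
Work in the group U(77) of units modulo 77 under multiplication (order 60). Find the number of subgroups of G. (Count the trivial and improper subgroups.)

|G| = 60, so by Lagrange every subgroup order divides 60. Divisors: 1, 2, 3, 4, 5, 6, 10, 12, 15, 20, 30, 60.
Subgroups by order — order 1: 1; order 2: 3; order 3: 1; order 4: 1; order 5: 1; order 6: 3; order 10: 3; order 12: 1; order 15: 1; order 20: 1; order 30: 3; order 60: 1.
Total: 1 + 3 + 1 + 1 + 1 + 3 + 3 + 1 + 1 + 1 + 3 + 1 = 20.

20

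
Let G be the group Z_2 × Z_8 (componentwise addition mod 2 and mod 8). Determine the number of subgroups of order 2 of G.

|G| = 16 and 2 | 16, so subgroups of order 2 are possible by Lagrange.
The subgroups of order 2 are: {(0,0), (0,4)}; {(0,0), (1,0)}; {(0,0), (1,4)}.
So G has 3 subgroups of order 2.

3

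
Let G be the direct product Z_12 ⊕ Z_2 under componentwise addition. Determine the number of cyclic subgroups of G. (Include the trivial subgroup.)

Each element a generates a cyclic subgroup ⟨a⟩; distinct elements may generate the same one (a cyclic group of order d has φ(d) generators).
Cyclic subgroups by order — order 1: 1; order 2: 3; order 3: 1; order 4: 2; order 6: 3; order 12: 2.
Total: 12.

12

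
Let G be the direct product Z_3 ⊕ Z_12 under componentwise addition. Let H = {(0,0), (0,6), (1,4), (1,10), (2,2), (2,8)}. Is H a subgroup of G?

Yes

|H| = 6 divides |G| = 36, consistent with Lagrange.
H contains the identity, every element's inverse is in H, and H is closed under +: it is a subgroup.
In fact H = ⟨(2,2)⟩.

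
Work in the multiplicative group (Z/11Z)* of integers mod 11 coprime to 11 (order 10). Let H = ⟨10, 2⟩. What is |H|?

|⟨10⟩| = 2 and |⟨2⟩| = 10, so |H| is a multiple of lcm(2, 10) = 10 and divides |G| = 10.
Closing {10, 2} under the group operation gives all of G, so |H| = 10.

10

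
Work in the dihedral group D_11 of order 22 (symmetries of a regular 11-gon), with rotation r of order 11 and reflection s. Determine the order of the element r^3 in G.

Computing powers of r^3: the smallest k with (r^3)^k = e is k = 11.

11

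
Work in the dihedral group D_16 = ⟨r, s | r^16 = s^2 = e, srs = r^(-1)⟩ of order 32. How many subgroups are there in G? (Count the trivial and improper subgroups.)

|G| = 32, so by Lagrange every subgroup order divides 32. Divisors: 1, 2, 4, 8, 16, 32.
Subgroups by order — order 1: 1; order 2: 17; order 4: 9; order 8: 5; order 16: 3; order 32: 1.
Total: 1 + 17 + 9 + 5 + 3 + 1 = 36.

36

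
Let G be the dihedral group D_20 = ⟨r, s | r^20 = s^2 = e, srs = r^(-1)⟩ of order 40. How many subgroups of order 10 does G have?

5

|G| = 40 and 10 | 40, so subgroups of order 10 are possible by Lagrange.
The subgroups of order 10 are: {e, r^2, r^4, r^6, r^8, r^10, r^12, r^14, r^16, r^18}; {e, r^4, r^8, r^12, r^16, r^2s, r^6s, r^10s, r^14s, r^18s}; {e, r^4, r^8, r^12, r^16, r^3s, r^7s, r^11s, r^15s, r^19s}; {e, r^4, r^8, r^12, r^16, s, r^4s, r^8s, r^12s, r^16s}; … (5 in all).
So G has 5 subgroups of order 10.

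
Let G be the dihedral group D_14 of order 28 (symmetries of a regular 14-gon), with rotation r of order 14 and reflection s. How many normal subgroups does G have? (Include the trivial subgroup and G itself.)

G has 28 subgroups. Checking conjugation-invariance by order — order 1: 1/1 normal; order 2: 1/15 normal; order 4: 0/7 normal; order 7: 1/1 normal; order 14: 3/3 normal; order 28: 1/1 normal.
Total normal subgroups: 7.

7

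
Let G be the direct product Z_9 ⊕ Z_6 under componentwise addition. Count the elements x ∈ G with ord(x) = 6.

An element (a,b) has order lcm(ord(a), ord(b)); count pairs with lcm equal to 6.
Enumerating gives 8 such elements.

8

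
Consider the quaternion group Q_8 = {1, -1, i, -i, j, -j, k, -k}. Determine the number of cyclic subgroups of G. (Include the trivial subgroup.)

5

A cyclic subgroup of order d is generated by each of its φ(d) elements of order d, so the cyclic subgroups of order d number (#elements of order d)/φ(d).
Cyclic subgroups by order — order 1: 1; order 2: 1; order 4: 3.
Total: 5.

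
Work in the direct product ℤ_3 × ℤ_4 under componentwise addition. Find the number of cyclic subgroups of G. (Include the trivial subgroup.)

6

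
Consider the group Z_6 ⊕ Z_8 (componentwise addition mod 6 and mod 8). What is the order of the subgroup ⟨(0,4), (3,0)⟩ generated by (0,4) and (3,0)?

|⟨(0,4)⟩| = 2 and |⟨(3,0)⟩| = 2, so |H| is a multiple of lcm(2, 2) = 2 and divides |G| = 48.
Closing under the operation: H = {(0,0), (0,4), (3,0), (3,4)}, so |H| = 4.

4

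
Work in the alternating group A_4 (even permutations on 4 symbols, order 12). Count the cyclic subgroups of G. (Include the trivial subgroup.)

8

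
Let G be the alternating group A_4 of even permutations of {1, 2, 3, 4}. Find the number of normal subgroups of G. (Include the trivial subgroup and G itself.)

3

G has 10 subgroups. Checking conjugation-invariance by order — order 1: 1/1 normal; order 2: 0/3 normal; order 3: 0/4 normal; order 4: 1/1 normal; order 12: 1/1 normal.
Total normal subgroups: 3.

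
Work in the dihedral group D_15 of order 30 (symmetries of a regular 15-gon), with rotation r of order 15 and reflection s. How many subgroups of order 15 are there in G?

|G| = 30 and 15 | 30, so subgroups of order 15 are possible by Lagrange.
The subgroups of order 15 are: {e, r, r^2, r^3, r^4, r^5, r^6, r^7, r^8, r^9, r^10, r^11, r^12, r^13, r^14}.
So G has 1 subgroup of order 15.

1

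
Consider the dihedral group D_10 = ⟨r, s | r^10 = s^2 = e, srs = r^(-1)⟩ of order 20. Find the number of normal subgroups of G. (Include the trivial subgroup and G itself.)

G has 22 subgroups. Checking conjugation-invariance by order — order 1: 1/1 normal; order 2: 1/11 normal; order 4: 0/5 normal; order 5: 1/1 normal; order 10: 3/3 normal; order 20: 1/1 normal.
Total normal subgroups: 7.

7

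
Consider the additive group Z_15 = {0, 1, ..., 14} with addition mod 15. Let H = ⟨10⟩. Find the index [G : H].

5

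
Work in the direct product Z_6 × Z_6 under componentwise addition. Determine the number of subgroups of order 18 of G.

3

|G| = 36 and 18 | 36, so subgroups of order 18 are possible by Lagrange.
The subgroups of order 18 are: {(0,0), (0,1), (0,2), (0,3), (0,4), (0,5), (2,0), (2,1), (2,2), (2,3), (2,4), (2,5), (4,0), (4,1), (4,2), (4,3), (4,4), (4,5)}; {(0,0), (0,2), (0,4), (1,0), (1,2), (1,4), (2,0), (2,2), (2,4), (3,0), (3,2), (3,4), (4,0), (4,2), (4,4), (5,0), (5,2), (5,4)}; {(0,0), (0,2), (0,4), (1,1), (1,3), (1,5), (2,0), (2,2), (2,4), (3,1), (3,3), (3,5), (4,0), (4,2), (4,4), (5,1), (5,3), (5,5)}.
So G has 3 subgroups of order 18.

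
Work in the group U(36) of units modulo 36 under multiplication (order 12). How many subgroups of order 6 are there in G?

3

|G| = 12 and 6 | 12, so subgroups of order 6 are possible by Lagrange.
The subgroups of order 6 are: {1, 11, 13, 23, 25, 35}; {1, 5, 13, 17, 25, 29}; {1, 7, 13, 19, 25, 31}.
So G has 3 subgroups of order 6.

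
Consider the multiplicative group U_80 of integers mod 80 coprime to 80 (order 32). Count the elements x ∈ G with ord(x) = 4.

24

Enumerating element orders in G gives 24 elements of order 4.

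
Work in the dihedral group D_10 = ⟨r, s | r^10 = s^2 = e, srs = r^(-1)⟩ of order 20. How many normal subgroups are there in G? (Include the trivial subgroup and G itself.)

G has 22 subgroups. Checking conjugation-invariance by order — order 1: 1/1 normal; order 2: 1/11 normal; order 4: 0/5 normal; order 5: 1/1 normal; order 10: 3/3 normal; order 20: 1/1 normal.
Total normal subgroups: 7.

7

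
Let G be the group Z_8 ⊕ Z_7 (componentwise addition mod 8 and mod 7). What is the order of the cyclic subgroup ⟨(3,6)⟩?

56

The order of (3,6) in Z_8 × Z_7 is lcm(ord(3) in Z_8, ord(6) in Z_7).
ord(3) = 8 and ord(6) = 7, so |⟨(3,6)⟩| = lcm(8, 7) = 56.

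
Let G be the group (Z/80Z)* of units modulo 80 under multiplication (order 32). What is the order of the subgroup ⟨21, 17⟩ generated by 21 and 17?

|⟨21⟩| = 4 and |⟨17⟩| = 4, so |H| is a multiple of lcm(4, 4) = 4 and divides |G| = 32.
Closing under the operation: H = {1, 9, 13, 17, 21, 29, 33, 37, 41, 49, 53, 57, 61, 69, 73, 77}, so |H| = 16.

16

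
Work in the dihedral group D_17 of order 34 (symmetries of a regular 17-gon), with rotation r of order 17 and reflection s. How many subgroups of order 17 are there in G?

|G| = 34 and 17 | 34, so subgroups of order 17 are possible by Lagrange.
The subgroups of order 17 are: {e, r, r^2, r^3, r^4, r^5, r^6, r^7, r^8, r^9, r^10, r^11, r^12, r^13, r^14, r^15, r^16}.
So G has 1 subgroup of order 17.

1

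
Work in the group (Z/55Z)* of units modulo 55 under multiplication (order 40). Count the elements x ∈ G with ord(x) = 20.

16

Enumerating element orders in G gives 16 elements of order 20.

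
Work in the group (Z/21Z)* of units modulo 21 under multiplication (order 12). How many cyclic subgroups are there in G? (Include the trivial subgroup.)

Group the elements of G by the cyclic subgroup they generate; each cyclic subgroup of order d accounts for φ(d) elements.
Cyclic subgroups by order — order 1: 1; order 2: 3; order 3: 1; order 6: 3.
Total: 8.

8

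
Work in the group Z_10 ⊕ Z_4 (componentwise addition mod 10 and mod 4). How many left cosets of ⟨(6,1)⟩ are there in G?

2

|⟨(6,1)⟩| = 20 and |G| = 40.
By Lagrange, [G : H] = |G|/|H| = 40/20 = 2.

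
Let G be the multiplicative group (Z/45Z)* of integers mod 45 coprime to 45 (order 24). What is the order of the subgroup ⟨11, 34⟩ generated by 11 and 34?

12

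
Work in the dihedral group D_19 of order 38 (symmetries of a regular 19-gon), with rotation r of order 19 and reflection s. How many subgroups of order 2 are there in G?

19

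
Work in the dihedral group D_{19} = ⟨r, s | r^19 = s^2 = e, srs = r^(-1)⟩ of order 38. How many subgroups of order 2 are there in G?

19

|G| = 38 and 2 | 38, so subgroups of order 2 are possible by Lagrange.
The subgroups of order 2 are: {e, r^10s}; {e, r^11s}; {e, r^12s}; {e, r^13s}; … (19 in all).
So G has 19 subgroups of order 2.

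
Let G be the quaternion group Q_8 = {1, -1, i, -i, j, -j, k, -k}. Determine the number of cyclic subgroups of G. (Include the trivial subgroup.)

5

Group the elements of G by the cyclic subgroup they generate; each cyclic subgroup of order d accounts for φ(d) elements.
Cyclic subgroups by order — order 1: 1; order 2: 1; order 4: 3.
Total: 5.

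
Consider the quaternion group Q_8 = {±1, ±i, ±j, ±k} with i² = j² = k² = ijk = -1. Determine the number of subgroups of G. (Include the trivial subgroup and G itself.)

6

|G| = 8, so by Lagrange every subgroup order divides 8. Divisors: 1, 2, 4, 8.
Subgroups by order — order 1: 1; order 2: 1; order 4: 3; order 8: 1.
Total: 1 + 1 + 3 + 1 = 6.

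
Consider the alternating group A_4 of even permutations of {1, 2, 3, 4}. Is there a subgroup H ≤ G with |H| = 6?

6 | 12, so Lagrange does not rule it out; but checking all subgroups of G, none has order 6.
(A_4 is the standard example that the converse of Lagrange fails.)

No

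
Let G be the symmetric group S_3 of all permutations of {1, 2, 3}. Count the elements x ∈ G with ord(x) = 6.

No element of G has order 6 (even though 6 | 6).

0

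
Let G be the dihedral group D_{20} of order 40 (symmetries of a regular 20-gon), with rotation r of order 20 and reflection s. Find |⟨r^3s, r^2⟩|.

|⟨r^3s⟩| = 2 and |⟨r^2⟩| = 10, so |H| is a multiple of lcm(2, 10) = 10 and divides |G| = 40.
Closing under the operation: H = {e, r^2, r^4, r^6, r^8, r^10, r^12, r^14, r^16, r^18, rs, r^3s, r^5s, r^7s, r^9s, r^11s, r^13s, r^15s, r^17s, r^19s}, so |H| = 20.

20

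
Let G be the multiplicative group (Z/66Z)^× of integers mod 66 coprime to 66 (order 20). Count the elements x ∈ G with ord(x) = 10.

12

Enumerating element orders in G gives 12 elements of order 10.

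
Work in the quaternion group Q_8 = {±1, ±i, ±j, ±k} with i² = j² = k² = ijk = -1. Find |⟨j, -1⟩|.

4

|⟨j⟩| = 4 and |⟨-1⟩| = 2, so |H| is a multiple of lcm(4, 2) = 4 and divides |G| = 8.
Closing under the operation: H = {1, -1, j, -j}, so |H| = 4.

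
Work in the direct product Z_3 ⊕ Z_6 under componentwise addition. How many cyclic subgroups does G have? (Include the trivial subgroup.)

Each element a generates a cyclic subgroup ⟨a⟩; distinct elements may generate the same one (a cyclic group of order d has φ(d) generators).
Cyclic subgroups by order — order 1: 1; order 2: 1; order 3: 4; order 6: 4.
Total: 10.

10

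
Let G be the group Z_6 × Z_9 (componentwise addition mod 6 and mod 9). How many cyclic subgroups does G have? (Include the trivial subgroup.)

16

Each element a generates a cyclic subgroup ⟨a⟩; distinct elements may generate the same one (a cyclic group of order d has φ(d) generators).
Cyclic subgroups by order — order 1: 1; order 2: 1; order 3: 4; order 6: 4; order 9: 3; order 18: 3.
Total: 16.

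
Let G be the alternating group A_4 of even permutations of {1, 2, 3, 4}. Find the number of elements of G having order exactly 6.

0

No element of G has order 6 (even though 6 | 12).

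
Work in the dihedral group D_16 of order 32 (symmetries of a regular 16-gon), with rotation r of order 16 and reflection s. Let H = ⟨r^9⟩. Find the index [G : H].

2

|⟨r^9⟩| = 16 and |G| = 32.
By Lagrange, [G : H] = |G|/|H| = 32/16 = 2.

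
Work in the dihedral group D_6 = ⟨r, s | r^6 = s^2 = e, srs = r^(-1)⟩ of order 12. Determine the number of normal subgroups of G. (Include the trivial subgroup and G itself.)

G has 16 subgroups. Checking conjugation-invariance by order — order 1: 1/1 normal; order 2: 1/7 normal; order 3: 1/1 normal; order 4: 0/3 normal; order 6: 3/3 normal; order 12: 1/1 normal.
Total normal subgroups: 7.

7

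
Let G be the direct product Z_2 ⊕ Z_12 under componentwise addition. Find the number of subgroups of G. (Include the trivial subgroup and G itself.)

16

|G| = 24, so by Lagrange every subgroup order divides 24. Divisors: 1, 2, 3, 4, 6, 8, 12, 24.
Subgroups by order — order 1: 1; order 2: 3; order 3: 1; order 4: 3; order 6: 3; order 8: 1; order 12: 3; order 24: 1.
Total: 1 + 3 + 1 + 3 + 3 + 1 + 3 + 1 = 16.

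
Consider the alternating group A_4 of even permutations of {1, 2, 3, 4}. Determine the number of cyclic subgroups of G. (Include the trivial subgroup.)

8

Each element a generates a cyclic subgroup ⟨a⟩; distinct elements may generate the same one (a cyclic group of order d has φ(d) generators).
Cyclic subgroups by order — order 1: 1; order 2: 3; order 3: 4.
Total: 8.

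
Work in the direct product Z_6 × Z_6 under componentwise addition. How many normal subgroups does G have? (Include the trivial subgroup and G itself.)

30

G is abelian, so every subgroup is normal.
G has 30 subgroups in total, hence 30 normal subgroups.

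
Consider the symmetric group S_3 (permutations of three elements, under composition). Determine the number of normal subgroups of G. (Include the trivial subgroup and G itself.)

3

G has 6 subgroups. Checking conjugation-invariance by order — order 1: 1/1 normal; order 2: 0/3 normal; order 3: 1/1 normal; order 6: 1/1 normal.
Total normal subgroups: 3.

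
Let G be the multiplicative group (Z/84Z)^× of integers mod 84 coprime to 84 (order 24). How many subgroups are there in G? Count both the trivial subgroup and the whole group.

|G| = 24, so by Lagrange every subgroup order divides 24. Divisors: 1, 2, 3, 4, 6, 8, 12, 24.
Subgroups by order — order 1: 1; order 2: 7; order 3: 1; order 4: 7; order 6: 7; order 8: 1; order 12: 7; order 24: 1.
Total: 1 + 7 + 1 + 7 + 7 + 1 + 7 + 1 = 32.

32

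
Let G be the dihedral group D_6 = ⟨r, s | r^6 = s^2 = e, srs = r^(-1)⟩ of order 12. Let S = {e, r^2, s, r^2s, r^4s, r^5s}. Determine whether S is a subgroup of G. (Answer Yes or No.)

No

r^2 ∈ S but its inverse r^4 ∉ S, so S is not a subgroup.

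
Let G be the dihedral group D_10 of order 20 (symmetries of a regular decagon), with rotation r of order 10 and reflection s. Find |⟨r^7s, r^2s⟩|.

|⟨r^7s⟩| = 2 and |⟨r^2s⟩| = 2, so |H| is a multiple of lcm(2, 2) = 2 and divides |G| = 20.
Closing under the operation: H = {e, r^5, r^2s, r^7s}, so |H| = 4.

4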